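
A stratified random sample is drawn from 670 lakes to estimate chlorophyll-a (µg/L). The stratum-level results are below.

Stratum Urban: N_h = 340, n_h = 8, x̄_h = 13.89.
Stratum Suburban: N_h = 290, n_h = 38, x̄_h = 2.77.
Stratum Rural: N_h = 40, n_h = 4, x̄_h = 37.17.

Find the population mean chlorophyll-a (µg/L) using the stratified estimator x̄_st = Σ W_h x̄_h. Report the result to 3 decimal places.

x̄_st ≈ 10.467

N = Σ N_h = 670. Stratum weights W_h = N_h/N.
x̄_st = (340·13.89 + 290·2.77 + 40·37.17) / 670 = 10.46672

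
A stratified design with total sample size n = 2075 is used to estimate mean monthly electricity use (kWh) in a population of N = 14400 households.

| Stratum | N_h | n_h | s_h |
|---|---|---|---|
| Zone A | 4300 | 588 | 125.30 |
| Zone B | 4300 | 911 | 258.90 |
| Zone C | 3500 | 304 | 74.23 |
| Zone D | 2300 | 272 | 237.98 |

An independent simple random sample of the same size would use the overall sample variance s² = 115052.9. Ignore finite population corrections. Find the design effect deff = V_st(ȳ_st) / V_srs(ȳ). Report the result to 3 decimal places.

V̂(ȳ_st) = Σ W_h² s_h²/n_h, with W_h = N_h/N and N = 14400:
  stratum Zone A: (4300/14400)²·125.30²/588 = 2.38088
  stratum Zone B: (4300/14400)²·258.90²/911 = 6.56081
  stratum Zone C: (3500/14400)²·74.23²/304 = 1.07077
  stratum Zone D: (2300/14400)²·237.98²/272 = 5.31181
V_st = 15.3243
V_srs = s²/n = 115052.9/2075 = 55.4472
deff = V_st / V_srs = 15.3243/55.4472 = 0.2764

deff ≈ 0.276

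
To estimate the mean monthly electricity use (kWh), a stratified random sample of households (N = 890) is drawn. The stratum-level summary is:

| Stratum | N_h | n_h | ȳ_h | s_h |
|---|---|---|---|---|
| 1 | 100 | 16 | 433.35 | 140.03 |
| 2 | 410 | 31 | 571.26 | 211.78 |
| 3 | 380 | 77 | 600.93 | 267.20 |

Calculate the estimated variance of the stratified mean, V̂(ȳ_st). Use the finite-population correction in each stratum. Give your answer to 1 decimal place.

V̂(ȳ_st) = Σ W_h² (1 − n_h/N_h) s_h²/n_h, with W_h = N_h/N and N = 890:
  stratum 1: (100/890)²·(1 − 16/100)·140.03²/16 = 12.9964
  stratum 2: (410/890)²·(1 − 31/410)·211.78²/31 = 283.825
  stratum 3: (380/890)²·(1 − 77/380)·267.20²/77 = 134.781
V̂(ȳ_st) = 431.603

V̂(ȳ_st) ≈ 431.6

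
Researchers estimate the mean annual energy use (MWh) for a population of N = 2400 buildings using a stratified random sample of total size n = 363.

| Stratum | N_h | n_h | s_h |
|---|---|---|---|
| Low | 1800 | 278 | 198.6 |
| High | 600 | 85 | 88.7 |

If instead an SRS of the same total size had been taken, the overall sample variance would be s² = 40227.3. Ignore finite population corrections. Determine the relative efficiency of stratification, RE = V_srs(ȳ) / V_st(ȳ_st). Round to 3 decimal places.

RE ≈ 1.295

V̂(ȳ_st) = Σ W_h² s_h²/n_h, with W_h = N_h/N and N = 2400:
  stratum Low: (1800/2400)²·198.6²/278 = 79.8061
  stratum High: (600/2400)²·88.7²/85 = 5.78507
V_st = 85.5912
V_srs = s²/n = 40227.3/363 = 110.819
Relative efficiency = V_srs / V_st = 110.819/85.5912 = 1.2947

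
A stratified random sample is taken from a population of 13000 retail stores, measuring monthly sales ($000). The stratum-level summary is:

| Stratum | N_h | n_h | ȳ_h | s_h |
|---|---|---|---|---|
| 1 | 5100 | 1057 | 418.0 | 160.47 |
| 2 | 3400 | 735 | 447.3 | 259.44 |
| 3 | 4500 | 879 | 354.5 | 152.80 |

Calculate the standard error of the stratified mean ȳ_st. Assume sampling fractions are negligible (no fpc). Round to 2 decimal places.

SE(ȳ_st) ≈ 3.63

V̂(ȳ_st) = Σ W_h² s_h²/n_h, with W_h = N_h/N and N = 13000:
  stratum 1: (5100/13000)²·160.47²/1057 = 3.74944
  stratum 2: (3400/13000)²·259.44²/735 = 6.26409
  stratum 3: (4500/13000)²·152.80²/879 = 3.1827
V̂(ȳ_st) = 13.1962
SE(ȳ_st) = √13.1962 = 3.63266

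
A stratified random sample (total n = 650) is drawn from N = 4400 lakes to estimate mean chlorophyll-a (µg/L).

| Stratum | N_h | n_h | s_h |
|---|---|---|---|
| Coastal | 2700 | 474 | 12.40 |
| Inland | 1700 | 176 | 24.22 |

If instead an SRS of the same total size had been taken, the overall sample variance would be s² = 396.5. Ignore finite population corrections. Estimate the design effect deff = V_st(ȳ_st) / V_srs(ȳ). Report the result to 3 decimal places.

V̂(ȳ_st) = Σ W_h² s_h²/n_h, with W_h = N_h/N and N = 4400:
  stratum Coastal: (2700/4400)²·12.40²/474 = 0.122148
  stratum Inland: (1700/4400)²·24.22²/176 = 0.49754
V_st = 0.619688
V_srs = s²/n = 396.5/650 = 0.61
deff = V_st / V_srs = 0.619688/0.61 = 1.0159

deff ≈ 1.016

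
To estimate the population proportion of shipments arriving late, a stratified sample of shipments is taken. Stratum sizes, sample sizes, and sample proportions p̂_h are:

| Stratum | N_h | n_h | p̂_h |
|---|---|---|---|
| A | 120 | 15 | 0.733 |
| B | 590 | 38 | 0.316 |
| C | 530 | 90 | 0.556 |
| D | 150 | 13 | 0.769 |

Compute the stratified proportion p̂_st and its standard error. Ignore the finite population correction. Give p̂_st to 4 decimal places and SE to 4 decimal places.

N = 1390; stratum weights W_h = N_h/N.
p̂_st = Σ W_h p̂_h = (120·0.733 + 590·0.316 + 530·0.556 + 150·0.769)/1390 = 0.49240
V̂(p̂_st) = Σ W_h² p̂_h(1−p̂_h)/(n_h−1):
  stratum A: (120/1390)²·0.733·0.267/14 = 0.000104189
  stratum B: (590/1390)²·0.316·0.684/37 = 0.00105248
  stratum C: (530/1390)²·0.556·0.444/89 = 0.000403264
  stratum D: (150/1390)²·0.769·0.231/12 = 0.000172389
V̂(p̂_st) = 0.00173233; SE = √V̂ = 0.0416212

p̂_st ≈ 0.4924, SE ≈ 0.0416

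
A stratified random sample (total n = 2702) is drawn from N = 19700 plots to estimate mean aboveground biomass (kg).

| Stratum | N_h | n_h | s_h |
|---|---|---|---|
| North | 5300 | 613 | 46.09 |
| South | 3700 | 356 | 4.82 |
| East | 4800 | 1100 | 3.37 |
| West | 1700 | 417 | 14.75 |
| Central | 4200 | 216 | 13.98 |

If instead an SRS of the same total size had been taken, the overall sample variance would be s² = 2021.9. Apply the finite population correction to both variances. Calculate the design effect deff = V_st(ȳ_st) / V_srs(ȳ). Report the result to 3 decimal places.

deff ≈ 0.412

V̂(ȳ_st) = Σ W_h² (1 − n_h/N_h) s_h²/n_h, with W_h = N_h/N and N = 19700:
  stratum North: (5300/19700)²·(1 − 613/5300)·46.09²/613 = 0.221815
  stratum South: (3700/19700)²·(1 − 356/3700)·4.82²/356 = 0.00208056
  stratum East: (4800/19700)²·(1 − 1100/4800)·3.37²/1100 = 0.000472474
  stratum West: (1700/19700)²·(1 − 417/1700)·14.75²/417 = 0.00293218
  stratum Central: (4200/19700)²·(1 − 216/4200)·13.98²/216 = 0.0390119
V_st = 0.266312
V_srs = (1 − 2702/19700)·2021.9/2702 = 0.645663
deff = V_st / V_srs = 0.266312/0.645663 = 0.4125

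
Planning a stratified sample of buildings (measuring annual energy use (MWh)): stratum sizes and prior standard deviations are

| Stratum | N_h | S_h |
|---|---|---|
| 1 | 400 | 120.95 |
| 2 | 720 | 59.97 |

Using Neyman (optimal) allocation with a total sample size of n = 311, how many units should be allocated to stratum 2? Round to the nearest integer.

147

Neyman allocation: n_h = n · N_h S_h / Σ N_i S_i, with n = 311.
  stratum 1: N_h·S_h = 400·120.95 = 48380.00
  stratum 2: N_h·S_h = 720·59.97 = 43178.40
Σ N_h S_h = 91558.40
n for stratum 2 = 311·43178.40/91558.40 = 146.666 → 147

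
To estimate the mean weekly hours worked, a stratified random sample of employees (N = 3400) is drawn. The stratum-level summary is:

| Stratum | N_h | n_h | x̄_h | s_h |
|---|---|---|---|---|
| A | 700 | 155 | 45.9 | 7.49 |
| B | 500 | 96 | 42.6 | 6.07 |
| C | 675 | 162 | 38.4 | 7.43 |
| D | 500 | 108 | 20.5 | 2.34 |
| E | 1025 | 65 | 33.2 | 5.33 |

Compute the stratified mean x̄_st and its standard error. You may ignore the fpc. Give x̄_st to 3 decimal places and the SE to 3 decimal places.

x̄_st = Σ W_h x̄_h = (700·45.9 + 500·42.6 + 675·38.4 + 500·20.5 + 1025·33.2)/3400 = 36.36176
V̂(x̄_st) = Σ W_h² s_h²/n_h, with W_h = N_h/N and N = 3400:
  stratum A: (700/3400)²·7.49²/155 = 0.0153416
  stratum B: (500/3400)²·6.07²/96 = 0.0083002
  stratum C: (675/3400)²·7.43²/162 = 0.0134311
  stratum D: (500/3400)²·2.34²/108 = 0.00109645
  stratum E: (1025/3400)²·5.33²/65 = 0.039722
V̂(x̄_st) = 0.0778913
SE(x̄_st) = √0.0778913 = 0.27909

x̄_st ≈ 36.362, SE ≈ 0.279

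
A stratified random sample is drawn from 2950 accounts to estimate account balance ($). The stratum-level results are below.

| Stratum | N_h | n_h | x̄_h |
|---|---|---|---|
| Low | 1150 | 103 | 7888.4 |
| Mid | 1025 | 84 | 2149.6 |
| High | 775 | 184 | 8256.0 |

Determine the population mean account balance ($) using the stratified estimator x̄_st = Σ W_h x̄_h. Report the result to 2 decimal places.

x̄_st ≈ 5990.98

N = Σ N_h = 2950. Stratum weights W_h = N_h/N.
x̄_st = (1150·7888.4 + 1025·2149.6 + 775·8256.0) / 2950 = 5990.9831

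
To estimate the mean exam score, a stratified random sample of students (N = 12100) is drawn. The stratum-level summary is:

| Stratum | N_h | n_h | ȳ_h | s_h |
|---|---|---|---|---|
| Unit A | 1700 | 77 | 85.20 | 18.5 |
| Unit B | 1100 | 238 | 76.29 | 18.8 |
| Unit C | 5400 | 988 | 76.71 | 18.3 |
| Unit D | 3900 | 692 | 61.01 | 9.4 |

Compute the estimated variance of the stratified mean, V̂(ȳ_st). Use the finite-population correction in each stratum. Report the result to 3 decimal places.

V̂(ȳ_st) ≈ 0.159

V̂(ȳ_st) = Σ W_h² (1 − n_h/N_h) s_h²/n_h, with W_h = N_h/N and N = 12100:
  stratum Unit A: (1700/12100)²·(1 − 77/1700)·18.5²/77 = 0.0837625
  stratum Unit B: (1100/12100)²·(1 − 238/1100)·18.8²/238 = 0.00961763
  stratum Unit C: (5400/12100)²·(1 − 988/5400)·18.3²/988 = 0.0551574
  stratum Unit D: (3900/12100)²·(1 − 692/3900)·9.4²/692 = 0.0109113
V̂(ȳ_st) = 0.159449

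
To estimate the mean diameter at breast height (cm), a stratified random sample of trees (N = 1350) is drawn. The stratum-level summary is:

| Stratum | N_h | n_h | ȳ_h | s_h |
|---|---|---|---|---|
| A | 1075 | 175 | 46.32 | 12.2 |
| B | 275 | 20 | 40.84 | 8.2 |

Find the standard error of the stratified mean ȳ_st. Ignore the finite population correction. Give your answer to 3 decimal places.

SE(ȳ_st) ≈ 0.824

V̂(ȳ_st) = Σ W_h² s_h²/n_h, with W_h = N_h/N and N = 1350:
  stratum A: (1075/1350)²·12.2²/175 = 0.539301
  stratum B: (275/1350)²·8.2²/20 = 0.139507
V̂(ȳ_st) = 0.678808
SE(ȳ_st) = √0.678808 = 0.823898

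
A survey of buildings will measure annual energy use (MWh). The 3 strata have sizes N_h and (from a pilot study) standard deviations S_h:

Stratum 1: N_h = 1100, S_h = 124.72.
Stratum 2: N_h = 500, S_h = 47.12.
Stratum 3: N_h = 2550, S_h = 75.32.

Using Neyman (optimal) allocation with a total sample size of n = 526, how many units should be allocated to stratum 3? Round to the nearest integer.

286

Neyman allocation: n_h = n · N_h S_h / Σ N_i S_i, with n = 526.
  stratum 1: N_h·S_h = 1100·124.72 = 137192.00
  stratum 2: N_h·S_h = 500·47.12 = 23560.00
  stratum 3: N_h·S_h = 2550·75.32 = 192066.00
Σ N_h S_h = 352818.00
n for stratum 3 = 526·192066.00/352818.00 = 286.342 → 286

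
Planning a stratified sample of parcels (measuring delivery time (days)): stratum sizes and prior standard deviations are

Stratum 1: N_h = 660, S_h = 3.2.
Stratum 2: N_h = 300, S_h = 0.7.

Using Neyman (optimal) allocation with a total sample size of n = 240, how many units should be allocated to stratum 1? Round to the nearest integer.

218

Neyman allocation: n_h = n · N_h S_h / Σ N_i S_i, with n = 240.
  stratum 1: N_h·S_h = 660·3.2 = 2112.00
  stratum 2: N_h·S_h = 300·0.7 = 210.00
Σ N_h S_h = 2322.00
n for stratum 1 = 240·2112.00/2322.00 = 218.295 → 218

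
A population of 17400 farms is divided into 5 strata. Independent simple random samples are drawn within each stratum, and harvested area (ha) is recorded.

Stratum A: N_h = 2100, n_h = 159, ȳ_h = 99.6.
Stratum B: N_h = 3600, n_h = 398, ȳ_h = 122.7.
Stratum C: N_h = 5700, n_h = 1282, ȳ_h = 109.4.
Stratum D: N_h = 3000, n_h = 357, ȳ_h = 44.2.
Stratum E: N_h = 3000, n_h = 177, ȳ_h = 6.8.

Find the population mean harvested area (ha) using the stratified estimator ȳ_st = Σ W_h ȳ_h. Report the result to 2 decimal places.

N = Σ N_h = 17400. Stratum weights W_h = N_h/N.
ȳ_st = (2100·99.6 + 3600·122.7 + 5700·109.4 + 3000·44.2 + 3000·6.8) / 17400 = 82.0379

ȳ_st ≈ 82.04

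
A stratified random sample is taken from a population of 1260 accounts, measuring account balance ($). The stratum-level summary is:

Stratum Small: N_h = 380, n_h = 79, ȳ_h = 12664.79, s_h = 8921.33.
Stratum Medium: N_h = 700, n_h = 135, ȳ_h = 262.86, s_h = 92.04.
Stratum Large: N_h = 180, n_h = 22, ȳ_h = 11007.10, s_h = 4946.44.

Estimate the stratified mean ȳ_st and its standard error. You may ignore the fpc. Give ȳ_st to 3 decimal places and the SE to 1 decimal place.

ȳ_st ≈ 5538.016, SE ≈ 338.2

ȳ_st = Σ W_h ȳ_h = (380·12664.79 + 700·262.86 + 180·11007.10)/1260 = 5538.01603
V̂(ȳ_st) = Σ W_h² s_h²/n_h, with W_h = N_h/N and N = 1260:
  stratum Small: (380/1260)²·8921.33²/79 = 91634.3
  stratum Medium: (700/1260)²·92.04²/135 = 19.3675
  stratum Large: (180/1260)²·4946.44²/22 = 22696.9
V̂(ȳ_st) = 114351
SE(ȳ_st) = √114351 = 338.158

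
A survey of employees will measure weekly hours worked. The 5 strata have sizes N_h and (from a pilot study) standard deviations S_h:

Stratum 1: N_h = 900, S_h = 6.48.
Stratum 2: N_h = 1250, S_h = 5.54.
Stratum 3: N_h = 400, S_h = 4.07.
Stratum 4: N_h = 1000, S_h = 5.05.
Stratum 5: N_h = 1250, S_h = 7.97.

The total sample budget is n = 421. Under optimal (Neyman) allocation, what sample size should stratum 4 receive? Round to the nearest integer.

72

Neyman allocation: n_h = n · N_h S_h / Σ N_i S_i, with n = 421.
  stratum 1: N_h·S_h = 900·6.48 = 5832.00
  stratum 2: N_h·S_h = 1250·5.54 = 6925.00
  stratum 3: N_h·S_h = 400·4.07 = 1628.00
  stratum 4: N_h·S_h = 1000·5.05 = 5050.00
  stratum 5: N_h·S_h = 1250·7.97 = 9962.50
Σ N_h S_h = 29397.50
n for stratum 4 = 421·5050.00/29397.50 = 72.321 → 72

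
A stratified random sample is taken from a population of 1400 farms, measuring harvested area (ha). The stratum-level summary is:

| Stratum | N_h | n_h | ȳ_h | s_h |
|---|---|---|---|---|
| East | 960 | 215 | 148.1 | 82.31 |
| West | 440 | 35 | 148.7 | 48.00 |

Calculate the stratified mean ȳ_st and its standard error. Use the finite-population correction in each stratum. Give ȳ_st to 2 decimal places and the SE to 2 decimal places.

ȳ_st = Σ W_h ȳ_h = (960·148.1 + 440·148.7)/1400 = 148.28857
V̂(ȳ_st) = Σ W_h² (1 − n_h/N_h) s_h²/n_h, with W_h = N_h/N and N = 1400:
  stratum East: (960/1400)²·(1 − 215/960)·82.31²/215 = 11.4984
  stratum West: (440/1400)²·(1 − 35/440)·48.00²/35 = 5.98503
V̂(ȳ_st) = 17.4834
SE(ȳ_st) = √17.4834 = 4.18132

ȳ_st ≈ 148.29, SE ≈ 4.18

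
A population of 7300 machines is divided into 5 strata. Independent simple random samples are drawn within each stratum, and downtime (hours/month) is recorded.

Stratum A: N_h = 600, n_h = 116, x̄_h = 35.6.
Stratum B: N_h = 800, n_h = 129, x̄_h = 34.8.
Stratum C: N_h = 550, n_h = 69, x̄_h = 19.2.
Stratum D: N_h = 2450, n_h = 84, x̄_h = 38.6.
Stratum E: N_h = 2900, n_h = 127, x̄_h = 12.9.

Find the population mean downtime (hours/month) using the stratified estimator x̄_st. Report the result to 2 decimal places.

x̄_st ≈ 26.27

N = Σ N_h = 7300. Stratum weights W_h = N_h/N.
x̄_st = (600·35.6 + 800·34.8 + 550·19.2 + 2450·38.6 + 2900·12.9) / 7300 = 26.2658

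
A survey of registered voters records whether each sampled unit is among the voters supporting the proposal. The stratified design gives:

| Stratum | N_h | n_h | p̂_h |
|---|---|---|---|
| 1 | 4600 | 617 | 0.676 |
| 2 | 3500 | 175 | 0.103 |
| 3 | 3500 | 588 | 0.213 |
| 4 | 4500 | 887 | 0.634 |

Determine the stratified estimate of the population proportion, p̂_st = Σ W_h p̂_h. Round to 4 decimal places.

N = 16100; stratum weights W_h = N_h/N.
p̂_st = Σ W_h p̂_h = (4600·0.676 + 3500·0.103 + 3500·0.213 + 4500·0.634)/16100 = 0.43904

p̂_st ≈ 0.4390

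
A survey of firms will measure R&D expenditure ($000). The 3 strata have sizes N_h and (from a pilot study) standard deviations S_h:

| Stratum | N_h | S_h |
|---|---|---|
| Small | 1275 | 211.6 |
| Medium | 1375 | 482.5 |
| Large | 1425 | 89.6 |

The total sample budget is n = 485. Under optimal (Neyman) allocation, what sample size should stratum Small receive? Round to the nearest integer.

Neyman allocation: n_h = n · N_h S_h / Σ N_i S_i, with n = 485.
  stratum Small: N_h·S_h = 1275·211.6 = 269790.00
  stratum Medium: N_h·S_h = 1375·482.5 = 663437.50
  stratum Large: N_h·S_h = 1425·89.6 = 127680.00
Σ N_h S_h = 1060907.50
n for stratum Small = 485·269790.00/1060907.50 = 123.336 → 123

123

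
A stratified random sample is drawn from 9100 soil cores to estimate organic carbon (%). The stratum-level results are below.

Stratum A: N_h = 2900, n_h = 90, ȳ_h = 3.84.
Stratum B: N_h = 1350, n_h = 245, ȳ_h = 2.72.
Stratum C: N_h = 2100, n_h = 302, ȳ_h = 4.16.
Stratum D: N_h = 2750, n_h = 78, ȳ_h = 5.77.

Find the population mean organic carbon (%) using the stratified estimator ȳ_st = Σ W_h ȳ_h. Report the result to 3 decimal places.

N = Σ N_h = 9100. Stratum weights W_h = N_h/N.
ȳ_st = (2900·3.84 + 1350·2.72 + 2100·4.16 + 2750·5.77) / 9100 = 4.33093

ȳ_st ≈ 4.331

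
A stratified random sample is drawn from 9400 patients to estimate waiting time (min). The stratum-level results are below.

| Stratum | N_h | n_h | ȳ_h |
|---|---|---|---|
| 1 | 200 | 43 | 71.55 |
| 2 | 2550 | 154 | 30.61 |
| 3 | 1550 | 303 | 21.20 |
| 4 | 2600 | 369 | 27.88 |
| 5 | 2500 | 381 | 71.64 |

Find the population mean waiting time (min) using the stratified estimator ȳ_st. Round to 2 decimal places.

ȳ_st ≈ 40.09

N = Σ N_h = 9400. Stratum weights W_h = N_h/N.
ȳ_st = (200·71.55 + 2550·30.61 + 1550·21.20 + 2600·27.88 + 2500·71.64) / 9400 = 40.0865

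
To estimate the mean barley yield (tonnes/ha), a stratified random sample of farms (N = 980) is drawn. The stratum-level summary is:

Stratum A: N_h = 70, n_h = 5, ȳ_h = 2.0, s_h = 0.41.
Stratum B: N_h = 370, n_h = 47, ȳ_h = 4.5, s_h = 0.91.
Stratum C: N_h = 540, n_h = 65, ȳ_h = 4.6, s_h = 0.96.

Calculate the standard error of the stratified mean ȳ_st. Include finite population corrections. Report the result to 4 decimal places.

SE(ȳ_st) ≈ 0.0783

V̂(ȳ_st) = Σ W_h² (1 − n_h/N_h) s_h²/n_h, with W_h = N_h/N and N = 980:
  stratum A: (70/980)²·(1 − 5/70)·0.41²/5 = 0.000159278
  stratum B: (370/980)²·(1 − 47/370)·0.91²/47 = 0.00219249
  stratum C: (540/980)²·(1 − 65/540)·0.96²/65 = 0.00378673
V̂(ȳ_st) = 0.0061385
SE(ȳ_st) = √0.0061385 = 0.0783486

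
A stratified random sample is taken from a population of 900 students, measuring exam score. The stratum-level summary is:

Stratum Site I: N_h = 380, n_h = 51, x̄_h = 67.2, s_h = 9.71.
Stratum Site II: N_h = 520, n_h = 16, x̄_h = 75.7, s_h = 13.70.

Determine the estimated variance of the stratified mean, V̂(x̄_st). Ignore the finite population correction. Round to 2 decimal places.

V̂(x̄_st) ≈ 4.25

V̂(x̄_st) = Σ W_h² s_h²/n_h, with W_h = N_h/N and N = 900:
  stratum Site I: (380/900)²·9.71²/51 = 0.329572
  stratum Site II: (520/900)²·13.70²/16 = 3.916
V̂(x̄_st) = 4.24557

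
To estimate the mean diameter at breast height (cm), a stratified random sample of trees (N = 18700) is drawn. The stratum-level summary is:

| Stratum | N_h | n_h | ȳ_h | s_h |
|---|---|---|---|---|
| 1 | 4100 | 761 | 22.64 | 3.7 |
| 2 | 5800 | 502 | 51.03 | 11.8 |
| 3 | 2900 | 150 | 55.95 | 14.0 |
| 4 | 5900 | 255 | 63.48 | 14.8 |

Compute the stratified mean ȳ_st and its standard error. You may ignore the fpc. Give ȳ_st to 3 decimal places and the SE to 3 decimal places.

ȳ_st = Σ W_h ȳ_h = (4100·22.64 + 5800·51.03 + 2900·55.95 + 5900·63.48)/18700 = 49.49652
V̂(ȳ_st) = Σ W_h² s_h²/n_h, with W_h = N_h/N and N = 18700:
  stratum 1: (4100/18700)²·3.7²/761 = 0.000864775
  stratum 2: (5800/18700)²·11.8²/502 = 0.0266829
  stratum 3: (2900/18700)²·14.0²/150 = 0.0314252
  stratum 4: (5900/18700)²·14.8²/255 = 0.0855075
V̂(ȳ_st) = 0.14448
SE(ȳ_st) = √0.14448 = 0.380106

ȳ_st ≈ 49.497, SE ≈ 0.380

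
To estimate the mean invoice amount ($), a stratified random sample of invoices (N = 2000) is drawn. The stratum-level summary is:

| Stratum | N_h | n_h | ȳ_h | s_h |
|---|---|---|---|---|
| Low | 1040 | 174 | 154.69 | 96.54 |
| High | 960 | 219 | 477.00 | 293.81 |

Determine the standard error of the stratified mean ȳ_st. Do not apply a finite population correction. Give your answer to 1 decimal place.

V̂(ȳ_st) = Σ W_h² s_h²/n_h, with W_h = N_h/N and N = 2000:
  stratum Low: (1040/2000)²·96.54²/174 = 14.4835
  stratum High: (960/2000)²·293.81²/219 = 90.8179
V̂(ȳ_st) = 105.301
SE(ȳ_st) = √105.301 = 10.2616

SE(ȳ_st) ≈ 10.3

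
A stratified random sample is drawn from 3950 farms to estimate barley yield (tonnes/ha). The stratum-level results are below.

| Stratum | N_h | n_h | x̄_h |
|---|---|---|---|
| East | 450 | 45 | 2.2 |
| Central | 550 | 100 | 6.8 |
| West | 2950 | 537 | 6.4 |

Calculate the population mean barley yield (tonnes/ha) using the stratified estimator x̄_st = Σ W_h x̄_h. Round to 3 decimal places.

N = Σ N_h = 3950. Stratum weights W_h = N_h/N.
x̄_st = (450·2.2 + 550·6.8 + 2950·6.4) / 3950 = 5.97722

x̄_st ≈ 5.977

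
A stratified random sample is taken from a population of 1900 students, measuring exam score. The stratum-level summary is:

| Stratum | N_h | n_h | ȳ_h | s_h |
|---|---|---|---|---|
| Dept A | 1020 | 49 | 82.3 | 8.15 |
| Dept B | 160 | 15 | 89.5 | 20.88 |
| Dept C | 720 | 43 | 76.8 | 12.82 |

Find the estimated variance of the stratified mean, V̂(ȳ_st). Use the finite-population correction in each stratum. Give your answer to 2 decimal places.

V̂(ȳ_st) = Σ W_h² (1 − n_h/N_h) s_h²/n_h, with W_h = N_h/N and N = 1900:
  stratum Dept A: (1020/1900)²·(1 − 49/1020)·8.15²/49 = 0.371904
  stratum Dept B: (160/1900)²·(1 − 15/160)·20.88²/15 = 0.186789
  stratum Dept C: (720/1900)²·(1 − 43/720)·12.82²/43 = 0.516085
V̂(ȳ_st) = 1.07478

V̂(ȳ_st) ≈ 1.07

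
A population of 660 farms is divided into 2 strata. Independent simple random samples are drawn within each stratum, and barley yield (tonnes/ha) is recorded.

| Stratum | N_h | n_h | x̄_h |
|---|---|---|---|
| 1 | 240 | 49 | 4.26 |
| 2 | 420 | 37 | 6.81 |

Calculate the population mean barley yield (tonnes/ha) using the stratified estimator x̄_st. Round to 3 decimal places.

x̄_st ≈ 5.883

N = Σ N_h = 660. Stratum weights W_h = N_h/N.
x̄_st = (240·4.26 + 420·6.81) / 660 = 5.88273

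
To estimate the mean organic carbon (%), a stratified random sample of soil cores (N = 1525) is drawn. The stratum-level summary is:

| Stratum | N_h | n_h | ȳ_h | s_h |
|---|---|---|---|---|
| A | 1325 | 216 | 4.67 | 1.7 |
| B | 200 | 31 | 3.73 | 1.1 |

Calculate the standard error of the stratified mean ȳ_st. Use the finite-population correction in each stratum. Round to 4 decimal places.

SE(ȳ_st) ≈ 0.0950

V̂(ȳ_st) = Σ W_h² (1 − n_h/N_h) s_h²/n_h, with W_h = N_h/N and N = 1525:
  stratum A: (1325/1525)²·(1 − 216/1325)·1.7²/216 = 0.0084538
  stratum B: (200/1525)²·(1 − 31/200)·1.1²/31 = 0.000567284
V̂(ȳ_st) = 0.00902108
SE(ȳ_st) = √0.00902108 = 0.0949794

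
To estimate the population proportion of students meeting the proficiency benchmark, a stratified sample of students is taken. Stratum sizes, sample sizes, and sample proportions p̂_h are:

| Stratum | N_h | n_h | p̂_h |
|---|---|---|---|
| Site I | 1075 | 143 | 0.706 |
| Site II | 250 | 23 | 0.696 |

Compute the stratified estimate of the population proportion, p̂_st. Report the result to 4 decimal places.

N = 1325; stratum weights W_h = N_h/N.
p̂_st = Σ W_h p̂_h = (1075·0.706 + 250·0.696)/1325 = 0.70411

p̂_st ≈ 0.7041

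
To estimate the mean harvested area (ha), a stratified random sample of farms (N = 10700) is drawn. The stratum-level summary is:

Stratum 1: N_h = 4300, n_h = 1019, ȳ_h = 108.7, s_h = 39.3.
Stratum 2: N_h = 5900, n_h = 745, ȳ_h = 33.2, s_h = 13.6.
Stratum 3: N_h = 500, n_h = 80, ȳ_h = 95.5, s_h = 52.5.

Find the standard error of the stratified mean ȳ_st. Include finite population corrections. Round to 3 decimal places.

SE(ȳ_st) ≈ 0.562

V̂(ȳ_st) = Σ W_h² (1 − n_h/N_h) s_h²/n_h, with W_h = N_h/N and N = 10700:
  stratum 1: (4300/10700)²·(1 − 1019/4300)·39.3²/1019 = 0.186775
  stratum 2: (5900/10700)²·(1 − 745/5900)·13.6²/745 = 0.065953
  stratum 3: (500/10700)²·(1 − 80/500)·52.5²/80 = 0.0631947
V̂(ȳ_st) = 0.315922
SE(ȳ_st) = √0.315922 = 0.56207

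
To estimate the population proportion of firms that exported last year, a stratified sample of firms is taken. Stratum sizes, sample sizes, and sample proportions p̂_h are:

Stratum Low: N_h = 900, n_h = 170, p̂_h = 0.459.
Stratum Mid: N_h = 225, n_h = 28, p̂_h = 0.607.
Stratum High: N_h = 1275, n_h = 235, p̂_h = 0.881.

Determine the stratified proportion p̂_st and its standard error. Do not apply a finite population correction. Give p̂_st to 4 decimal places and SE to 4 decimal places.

p̂_st ≈ 0.6971, SE ≈ 0.0203

N = 2400; stratum weights W_h = N_h/N.
p̂_st = Σ W_h p̂_h = (900·0.459 + 225·0.607 + 1275·0.881)/2400 = 0.69706
V̂(p̂_st) = Σ W_h² p̂_h(1−p̂_h)/(n_h−1):
  stratum Low: (900/2400)²·0.459·0.541/169 = 0.000206626
  stratum Mid: (225/2400)²·0.607·0.393/27 = 7.76533e-05
  stratum High: (1275/2400)²·0.881·0.119/234 = 0.000126446
V̂(p̂_st) = 0.000410726; SE = √V̂ = 0.0202664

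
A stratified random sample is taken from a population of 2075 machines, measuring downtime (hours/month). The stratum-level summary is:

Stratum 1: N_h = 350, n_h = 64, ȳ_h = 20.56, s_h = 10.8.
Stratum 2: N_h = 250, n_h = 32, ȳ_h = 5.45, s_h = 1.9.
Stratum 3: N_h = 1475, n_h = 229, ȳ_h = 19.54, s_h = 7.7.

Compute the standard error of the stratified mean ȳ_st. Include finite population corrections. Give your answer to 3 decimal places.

V̂(ȳ_st) = Σ W_h² (1 − n_h/N_h) s_h²/n_h, with W_h = N_h/N and N = 2075:
  stratum 1: (350/2075)²·(1 − 64/350)·10.8²/64 = 0.0423707
  stratum 2: (250/2075)²·(1 − 32/250)·1.9²/32 = 0.00142796
  stratum 3: (1475/2075)²·(1 − 229/1475)·7.7²/229 = 0.110515
V̂(ȳ_st) = 0.154313
SE(ȳ_st) = √0.154313 = 0.392827

SE(ȳ_st) ≈ 0.393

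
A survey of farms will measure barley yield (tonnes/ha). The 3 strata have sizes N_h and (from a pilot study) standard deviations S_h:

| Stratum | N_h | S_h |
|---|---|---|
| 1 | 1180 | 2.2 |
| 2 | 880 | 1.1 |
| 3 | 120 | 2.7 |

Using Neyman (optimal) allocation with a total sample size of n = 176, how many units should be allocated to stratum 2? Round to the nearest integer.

Neyman allocation: n_h = n · N_h S_h / Σ N_i S_i, with n = 176.
  stratum 1: N_h·S_h = 1180·2.2 = 2596.00
  stratum 2: N_h·S_h = 880·1.1 = 968.00
  stratum 3: N_h·S_h = 120·2.7 = 324.00
Σ N_h S_h = 3888.00
n for stratum 2 = 176·968.00/3888.00 = 43.819 → 44

44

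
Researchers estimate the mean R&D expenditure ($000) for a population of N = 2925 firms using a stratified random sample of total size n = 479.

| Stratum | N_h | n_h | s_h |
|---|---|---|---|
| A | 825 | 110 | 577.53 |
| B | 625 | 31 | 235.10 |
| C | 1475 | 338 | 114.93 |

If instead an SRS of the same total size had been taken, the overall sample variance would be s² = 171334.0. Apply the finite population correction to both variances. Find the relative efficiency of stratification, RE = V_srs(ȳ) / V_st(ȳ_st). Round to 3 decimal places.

V̂(ȳ_st) = Σ W_h² (1 − n_h/N_h) s_h²/n_h, with W_h = N_h/N and N = 2925:
  stratum A: (825/2925)²·(1 − 110/825)·577.53²/110 = 209.057
  stratum B: (625/2925)²·(1 − 31/625)·235.10²/31 = 77.3675
  stratum C: (1475/2925)²·(1 − 338/1475)·114.93²/338 = 7.66039
V_st = 294.085
V_srs = (1 − 479/2925)·171334.0/479 = 299.115
Relative efficiency = V_srs / V_st = 299.115/294.085 = 1.0171

RE ≈ 1.017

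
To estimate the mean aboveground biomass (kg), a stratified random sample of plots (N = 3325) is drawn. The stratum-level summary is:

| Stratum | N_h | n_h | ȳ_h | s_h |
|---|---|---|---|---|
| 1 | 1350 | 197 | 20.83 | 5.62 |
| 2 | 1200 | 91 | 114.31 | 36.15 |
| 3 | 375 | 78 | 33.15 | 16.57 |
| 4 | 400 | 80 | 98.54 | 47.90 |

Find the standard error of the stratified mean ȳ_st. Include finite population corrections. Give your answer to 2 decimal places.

SE(ȳ_st) ≈ 1.46

V̂(ȳ_st) = Σ W_h² (1 − n_h/N_h) s_h²/n_h, with W_h = N_h/N and N = 3325:
  stratum 1: (1350/3325)²·(1 − 197/1350)·5.62²/197 = 0.0225728
  stratum 2: (1200/3325)²·(1 − 91/1200)·36.15²/91 = 1.72864
  stratum 3: (375/3325)²·(1 − 78/375)·16.57²/78 = 0.0354613
  stratum 4: (400/3325)²·(1 − 80/400)·47.90²/80 = 0.332053
V̂(ȳ_st) = 2.11873
SE(ȳ_st) = √2.11873 = 1.45559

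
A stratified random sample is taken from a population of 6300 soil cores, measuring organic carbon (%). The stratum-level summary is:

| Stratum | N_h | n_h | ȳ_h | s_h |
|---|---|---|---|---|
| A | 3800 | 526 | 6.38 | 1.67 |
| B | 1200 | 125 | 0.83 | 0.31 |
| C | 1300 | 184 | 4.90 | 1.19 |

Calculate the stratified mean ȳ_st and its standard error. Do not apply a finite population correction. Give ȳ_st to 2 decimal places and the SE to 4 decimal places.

ȳ_st ≈ 5.02, SE ≈ 0.0478

ȳ_st = Σ W_h ȳ_h = (3800·6.38 + 1200·0.83 + 1300·4.90)/6300 = 5.01746
V̂(ȳ_st) = Σ W_h² s_h²/n_h, with W_h = N_h/N and N = 6300:
  stratum A: (3800/6300)²·1.67²/526 = 0.001929
  stratum B: (1200/6300)²·0.31²/125 = 2.7893e-05
  stratum C: (1300/6300)²·1.19²/184 = 0.000327704
V̂(ȳ_st) = 0.0022846
SE(ȳ_st) = √0.0022846 = 0.0477975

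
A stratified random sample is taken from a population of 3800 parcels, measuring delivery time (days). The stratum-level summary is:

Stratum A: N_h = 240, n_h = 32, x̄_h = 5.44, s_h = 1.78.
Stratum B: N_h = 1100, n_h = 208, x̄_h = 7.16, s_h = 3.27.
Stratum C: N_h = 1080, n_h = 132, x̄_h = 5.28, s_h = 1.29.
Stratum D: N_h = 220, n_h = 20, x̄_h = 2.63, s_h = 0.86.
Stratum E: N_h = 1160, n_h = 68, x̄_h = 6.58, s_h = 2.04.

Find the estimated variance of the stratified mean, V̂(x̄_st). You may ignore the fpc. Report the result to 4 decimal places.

V̂(x̄_st) = Σ W_h² s_h²/n_h, with W_h = N_h/N and N = 3800:
  stratum A: (240/3800)²·1.78²/32 = 0.000394953
  stratum B: (1100/3800)²·3.27²/208 = 0.00430775
  stratum C: (1080/3800)²·1.29²/132 = 0.00101832
  stratum D: (220/3800)²·0.86²/20 = 0.00012395
  stratum E: (1160/3800)²·2.04²/68 = 0.00570296
V̂(x̄_st) = 0.0115479

V̂(x̄_st) ≈ 0.0115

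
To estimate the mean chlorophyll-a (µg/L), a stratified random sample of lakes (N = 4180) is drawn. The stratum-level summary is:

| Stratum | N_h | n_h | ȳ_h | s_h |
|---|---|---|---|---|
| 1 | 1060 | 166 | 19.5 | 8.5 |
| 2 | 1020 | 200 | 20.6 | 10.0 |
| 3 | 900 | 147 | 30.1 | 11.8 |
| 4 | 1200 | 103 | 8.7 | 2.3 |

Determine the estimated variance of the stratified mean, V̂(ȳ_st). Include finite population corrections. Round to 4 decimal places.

V̂(ȳ_st) ≈ 0.0881

V̂(ȳ_st) = Σ W_h² (1 − n_h/N_h) s_h²/n_h, with W_h = N_h/N and N = 4180:
  stratum 1: (1060/4180)²·(1 − 166/1060)·8.5²/166 = 0.0236059
  stratum 2: (1020/4180)²·(1 − 200/1020)·10.0²/200 = 0.0239349
  stratum 3: (900/4180)²·(1 − 147/900)·11.8²/147 = 0.0367394
  stratum 4: (1200/4180)²·(1 − 103/1200)·2.3²/103 = 0.00386949
V̂(ȳ_st) = 0.0881496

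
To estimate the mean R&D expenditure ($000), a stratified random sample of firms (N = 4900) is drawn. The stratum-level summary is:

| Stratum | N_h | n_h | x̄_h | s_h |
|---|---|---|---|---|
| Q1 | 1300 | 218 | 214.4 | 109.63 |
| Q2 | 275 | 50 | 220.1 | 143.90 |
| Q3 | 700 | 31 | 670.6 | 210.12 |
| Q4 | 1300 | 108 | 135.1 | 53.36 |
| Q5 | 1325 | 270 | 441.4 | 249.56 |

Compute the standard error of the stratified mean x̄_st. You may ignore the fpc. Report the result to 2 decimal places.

SE(x̄_st) ≈ 7.28

V̂(x̄_st) = Σ W_h² s_h²/n_h, with W_h = N_h/N and N = 4900:
  stratum Q1: (1300/4900)²·109.63²/218 = 3.88058
  stratum Q2: (275/4900)²·143.90²/50 = 1.30444
  stratum Q3: (700/4900)²·210.12²/31 = 29.0654
  stratum Q4: (1300/4900)²·53.36²/108 = 1.85568
  stratum Q5: (1325/4900)²·249.56²/270 = 16.8665
V̂(x̄_st) = 52.9727
SE(x̄_st) = √52.9727 = 7.27823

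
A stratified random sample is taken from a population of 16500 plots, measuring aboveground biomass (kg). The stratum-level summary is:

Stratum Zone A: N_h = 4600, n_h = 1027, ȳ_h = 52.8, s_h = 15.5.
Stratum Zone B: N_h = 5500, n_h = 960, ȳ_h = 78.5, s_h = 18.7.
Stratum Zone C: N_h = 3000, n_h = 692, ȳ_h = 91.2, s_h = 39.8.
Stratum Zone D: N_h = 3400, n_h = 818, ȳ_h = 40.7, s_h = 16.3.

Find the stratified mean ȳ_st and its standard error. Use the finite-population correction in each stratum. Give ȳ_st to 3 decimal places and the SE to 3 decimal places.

ȳ_st ≈ 65.855, SE ≈ 0.341

ȳ_st = Σ W_h ȳ_h = (4600·52.8 + 5500·78.5 + 3000·91.2 + 3400·40.7)/16500 = 65.85515
V̂(ȳ_st) = Σ W_h² (1 − n_h/N_h) s_h²/n_h, with W_h = N_h/N and N = 16500:
  stratum Zone A: (4600/16500)²·(1 − 1027/4600)·15.5²/1027 = 0.0141226
  stratum Zone B: (5500/16500)²·(1 − 960/5500)·18.7²/960 = 0.0334089
  stratum Zone C: (3000/16500)²·(1 − 692/3000)·39.8²/692 = 0.0582169
  stratum Zone D: (3400/16500)²·(1 − 818/3400)·16.3²/818 = 0.0104734
V̂(ȳ_st) = 0.116222
SE(ȳ_st) = √0.116222 = 0.340913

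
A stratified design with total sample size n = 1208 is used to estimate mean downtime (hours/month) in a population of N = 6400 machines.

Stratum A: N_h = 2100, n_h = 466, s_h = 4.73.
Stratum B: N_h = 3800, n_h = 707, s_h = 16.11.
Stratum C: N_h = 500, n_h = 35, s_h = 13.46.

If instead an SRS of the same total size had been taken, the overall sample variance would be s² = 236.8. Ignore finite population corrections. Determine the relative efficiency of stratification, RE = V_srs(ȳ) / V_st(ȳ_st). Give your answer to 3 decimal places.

RE ≈ 1.180

V̂(ȳ_st) = Σ W_h² s_h²/n_h, with W_h = N_h/N and N = 6400:
  stratum A: (2100/6400)²·4.73²/466 = 0.0051691
  stratum B: (3800/6400)²·16.11²/707 = 0.129413
  stratum C: (500/6400)²·13.46²/35 = 0.0315938
V_st = 0.166176
V_srs = s²/n = 236.8/1208 = 0.196026
Relative efficiency = V_srs / V_st = 0.196026/0.166176 = 1.1796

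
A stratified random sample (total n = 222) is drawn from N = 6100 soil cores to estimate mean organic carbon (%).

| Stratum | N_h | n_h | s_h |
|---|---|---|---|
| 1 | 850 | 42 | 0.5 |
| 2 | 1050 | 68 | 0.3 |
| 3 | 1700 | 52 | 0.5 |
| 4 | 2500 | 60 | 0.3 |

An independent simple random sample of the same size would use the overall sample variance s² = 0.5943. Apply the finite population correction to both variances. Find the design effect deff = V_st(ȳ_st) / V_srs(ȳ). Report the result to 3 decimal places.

V̂(ȳ_st) = Σ W_h² (1 − n_h/N_h) s_h²/n_h, with W_h = N_h/N and N = 6100:
  stratum 1: (850/6100)²·(1 − 42/850)·0.5²/42 = 0.000109865
  stratum 2: (1050/6100)²·(1 − 68/1050)·0.3²/68 = 3.66754e-05
  stratum 3: (1700/6100)²·(1 − 52/1700)·0.5²/52 = 0.000361979
  stratum 4: (2500/6100)²·(1 − 60/2500)·0.3²/60 = 0.000245902
V_st = 0.000754421
V_srs = (1 − 222/6100)·0.5943/222 = 0.0025796
deff = V_st / V_srs = 0.000754421/0.0025796 = 0.2925

deff ≈ 0.292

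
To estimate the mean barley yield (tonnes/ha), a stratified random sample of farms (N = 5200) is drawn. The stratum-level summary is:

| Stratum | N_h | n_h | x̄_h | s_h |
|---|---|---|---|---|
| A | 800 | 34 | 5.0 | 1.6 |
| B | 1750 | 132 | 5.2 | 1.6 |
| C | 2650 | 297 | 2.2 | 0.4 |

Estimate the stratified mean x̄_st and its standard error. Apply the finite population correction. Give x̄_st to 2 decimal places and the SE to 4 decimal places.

x̄_st = Σ W_h x̄_h = (800·5.0 + 1750·5.2 + 2650·2.2)/5200 = 3.64038
V̂(x̄_st) = Σ W_h² (1 − n_h/N_h) s_h²/n_h, with W_h = N_h/N and N = 5200:
  stratum A: (800/5200)²·(1 − 34/800)·1.6²/34 = 0.00170637
  stratum B: (1750/5200)²·(1 − 132/1750)·1.6²/132 = 0.00203084
  stratum C: (2650/5200)²·(1 − 297/2650)·0.4²/297 = 0.000124229
V̂(x̄_st) = 0.00386144
SE(x̄_st) = √0.00386144 = 0.0621405

x̄_st ≈ 3.64, SE ≈ 0.0621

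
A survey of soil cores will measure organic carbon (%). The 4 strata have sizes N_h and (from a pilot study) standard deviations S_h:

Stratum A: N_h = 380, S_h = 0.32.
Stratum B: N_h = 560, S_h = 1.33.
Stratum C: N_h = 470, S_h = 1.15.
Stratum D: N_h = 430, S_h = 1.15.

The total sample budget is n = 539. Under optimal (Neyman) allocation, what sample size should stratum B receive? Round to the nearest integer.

211

Neyman allocation: n_h = n · N_h S_h / Σ N_i S_i, with n = 539.
  stratum A: N_h·S_h = 380·0.32 = 121.60
  stratum B: N_h·S_h = 560·1.33 = 744.80
  stratum C: N_h·S_h = 470·1.15 = 540.50
  stratum D: N_h·S_h = 430·1.15 = 494.50
Σ N_h S_h = 1901.40
n for stratum B = 539·744.80/1901.40 = 211.132 → 211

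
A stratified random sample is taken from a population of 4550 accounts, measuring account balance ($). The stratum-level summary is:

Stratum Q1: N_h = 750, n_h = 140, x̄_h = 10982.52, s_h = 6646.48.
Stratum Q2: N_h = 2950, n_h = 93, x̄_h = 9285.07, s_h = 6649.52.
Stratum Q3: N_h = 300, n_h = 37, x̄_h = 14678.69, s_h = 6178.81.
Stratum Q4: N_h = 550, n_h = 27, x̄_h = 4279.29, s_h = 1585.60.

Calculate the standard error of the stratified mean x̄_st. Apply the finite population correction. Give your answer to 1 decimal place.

V̂(x̄_st) = Σ W_h² (1 − n_h/N_h) s_h²/n_h, with W_h = N_h/N and N = 4550:
  stratum Q1: (750/4550)²·(1 − 140/750)·6646.48²/140 = 6973.06
  stratum Q2: (2950/4550)²·(1 − 93/2950)·6649.52²/93 = 193556
  stratum Q3: (300/4550)²·(1 − 37/300)·6178.81²/37 = 3932.44
  stratum Q4: (550/4550)²·(1 − 27/550)·1585.60²/27 = 1293.79
V̂(x̄_st) = 205756
SE(x̄_st) = √205756 = 453.603

SE(x̄_st) ≈ 453.6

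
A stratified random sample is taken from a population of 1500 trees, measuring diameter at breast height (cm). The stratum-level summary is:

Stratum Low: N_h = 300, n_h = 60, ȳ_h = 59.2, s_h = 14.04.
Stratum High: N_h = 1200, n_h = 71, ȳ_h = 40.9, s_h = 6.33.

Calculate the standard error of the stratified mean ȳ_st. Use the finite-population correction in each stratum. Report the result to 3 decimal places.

V̂(ȳ_st) = Σ W_h² (1 − n_h/N_h) s_h²/n_h, with W_h = N_h/N and N = 1500:
  stratum Low: (300/1500)²·(1 − 60/300)·14.04²/60 = 0.105132
  stratum High: (1200/1500)²·(1 − 71/1200)·6.33²/71 = 0.339814
V̂(ȳ_st) = 0.444946
SE(ȳ_st) = √0.444946 = 0.667043

SE(ȳ_st) ≈ 0.667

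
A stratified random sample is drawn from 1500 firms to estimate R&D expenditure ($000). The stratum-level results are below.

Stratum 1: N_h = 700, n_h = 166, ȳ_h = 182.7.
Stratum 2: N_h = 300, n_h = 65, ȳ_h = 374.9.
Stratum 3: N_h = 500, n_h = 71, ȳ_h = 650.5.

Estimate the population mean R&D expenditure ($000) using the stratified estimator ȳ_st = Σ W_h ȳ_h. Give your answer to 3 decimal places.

ȳ_st ≈ 377.073

N = Σ N_h = 1500. Stratum weights W_h = N_h/N.
ȳ_st = (700·182.7 + 300·374.9 + 500·650.5) / 1500 = 377.07333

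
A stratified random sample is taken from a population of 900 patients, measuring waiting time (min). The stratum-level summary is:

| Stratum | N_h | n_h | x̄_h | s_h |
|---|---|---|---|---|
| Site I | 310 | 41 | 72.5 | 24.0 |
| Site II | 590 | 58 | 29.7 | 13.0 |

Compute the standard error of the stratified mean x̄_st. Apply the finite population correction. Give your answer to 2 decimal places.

V̂(x̄_st) = Σ W_h² (1 − n_h/N_h) s_h²/n_h, with W_h = N_h/N and N = 900:
  stratum Site I: (310/900)²·(1 − 41/310)·24.0²/41 = 1.44633
  stratum Site II: (590/900)²·(1 − 58/590)·13.0²/58 = 1.12911
V̂(x̄_st) = 2.57544
SE(x̄_st) = √2.57544 = 1.60482

SE(x̄_st) ≈ 1.60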